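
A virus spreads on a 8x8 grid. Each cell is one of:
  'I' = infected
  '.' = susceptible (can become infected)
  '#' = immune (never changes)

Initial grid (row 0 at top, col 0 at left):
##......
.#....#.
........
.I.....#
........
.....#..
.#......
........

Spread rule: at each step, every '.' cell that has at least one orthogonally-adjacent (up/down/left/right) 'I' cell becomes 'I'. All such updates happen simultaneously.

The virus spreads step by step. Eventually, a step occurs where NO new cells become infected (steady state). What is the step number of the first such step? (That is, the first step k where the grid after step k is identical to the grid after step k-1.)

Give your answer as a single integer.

Answer: 11

Derivation:
Step 0 (initial): 1 infected
Step 1: +4 new -> 5 infected
Step 2: +6 new -> 11 infected
Step 3: +7 new -> 18 infected
Step 4: +8 new -> 26 infected
Step 5: +9 new -> 35 infected
Step 6: +7 new -> 42 infected
Step 7: +6 new -> 48 infected
Step 8: +5 new -> 53 infected
Step 9: +3 new -> 56 infected
Step 10: +1 new -> 57 infected
Step 11: +0 new -> 57 infected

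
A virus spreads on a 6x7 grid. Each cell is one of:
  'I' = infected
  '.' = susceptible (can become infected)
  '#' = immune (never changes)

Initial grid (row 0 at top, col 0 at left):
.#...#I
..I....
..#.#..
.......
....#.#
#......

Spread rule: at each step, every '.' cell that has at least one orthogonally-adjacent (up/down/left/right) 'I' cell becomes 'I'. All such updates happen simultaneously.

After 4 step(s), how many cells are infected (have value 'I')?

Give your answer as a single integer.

Answer: 26

Derivation:
Step 0 (initial): 2 infected
Step 1: +4 new -> 6 infected
Step 2: +7 new -> 13 infected
Step 3: +7 new -> 20 infected
Step 4: +6 new -> 26 infected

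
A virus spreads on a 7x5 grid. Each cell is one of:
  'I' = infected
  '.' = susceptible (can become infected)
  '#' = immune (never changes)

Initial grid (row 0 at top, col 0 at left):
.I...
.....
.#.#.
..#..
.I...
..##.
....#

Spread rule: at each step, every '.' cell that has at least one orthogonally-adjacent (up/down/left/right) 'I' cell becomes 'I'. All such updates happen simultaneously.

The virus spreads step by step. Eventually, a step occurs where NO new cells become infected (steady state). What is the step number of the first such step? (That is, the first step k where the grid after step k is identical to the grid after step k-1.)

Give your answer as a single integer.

Step 0 (initial): 2 infected
Step 1: +7 new -> 9 infected
Step 2: +7 new -> 16 infected
Step 3: +8 new -> 24 infected
Step 4: +4 new -> 28 infected
Step 5: +1 new -> 29 infected
Step 6: +0 new -> 29 infected

Answer: 6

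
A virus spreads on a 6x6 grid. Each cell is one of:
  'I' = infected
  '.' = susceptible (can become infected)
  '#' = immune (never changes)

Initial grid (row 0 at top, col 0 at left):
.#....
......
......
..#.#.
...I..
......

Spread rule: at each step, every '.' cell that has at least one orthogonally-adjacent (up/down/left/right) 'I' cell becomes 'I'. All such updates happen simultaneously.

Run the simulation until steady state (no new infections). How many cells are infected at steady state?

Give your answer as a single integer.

Answer: 33

Derivation:
Step 0 (initial): 1 infected
Step 1: +4 new -> 5 infected
Step 2: +5 new -> 10 infected
Step 3: +8 new -> 18 infected
Step 4: +7 new -> 25 infected
Step 5: +5 new -> 30 infected
Step 6: +2 new -> 32 infected
Step 7: +1 new -> 33 infected
Step 8: +0 new -> 33 infected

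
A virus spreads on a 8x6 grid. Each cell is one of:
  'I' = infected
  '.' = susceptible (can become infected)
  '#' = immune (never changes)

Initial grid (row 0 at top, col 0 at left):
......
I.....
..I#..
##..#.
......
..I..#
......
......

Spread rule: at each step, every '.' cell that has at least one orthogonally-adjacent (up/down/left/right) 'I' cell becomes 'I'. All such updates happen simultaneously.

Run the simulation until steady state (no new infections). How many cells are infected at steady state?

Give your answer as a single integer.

Step 0 (initial): 3 infected
Step 1: +10 new -> 13 infected
Step 2: +11 new -> 24 infected
Step 3: +8 new -> 32 infected
Step 4: +7 new -> 39 infected
Step 5: +4 new -> 43 infected
Step 6: +0 new -> 43 infected

Answer: 43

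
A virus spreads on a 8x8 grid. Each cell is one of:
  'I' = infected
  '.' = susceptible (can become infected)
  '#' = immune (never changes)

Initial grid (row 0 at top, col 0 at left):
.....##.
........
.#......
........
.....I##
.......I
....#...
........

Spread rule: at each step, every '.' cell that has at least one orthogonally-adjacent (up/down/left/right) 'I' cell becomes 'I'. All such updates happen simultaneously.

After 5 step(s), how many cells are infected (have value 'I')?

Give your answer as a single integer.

Step 0 (initial): 2 infected
Step 1: +5 new -> 7 infected
Step 2: +8 new -> 15 infected
Step 3: +9 new -> 24 infected
Step 4: +9 new -> 33 infected
Step 5: +9 new -> 42 infected

Answer: 42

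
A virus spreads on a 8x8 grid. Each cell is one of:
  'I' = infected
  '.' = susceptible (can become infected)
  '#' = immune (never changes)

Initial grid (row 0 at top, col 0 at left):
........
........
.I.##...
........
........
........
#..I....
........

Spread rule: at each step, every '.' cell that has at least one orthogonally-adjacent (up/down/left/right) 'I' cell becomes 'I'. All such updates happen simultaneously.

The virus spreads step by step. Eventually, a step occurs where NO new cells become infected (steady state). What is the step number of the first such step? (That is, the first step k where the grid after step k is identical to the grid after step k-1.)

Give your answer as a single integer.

Step 0 (initial): 2 infected
Step 1: +8 new -> 10 infected
Step 2: +13 new -> 23 infected
Step 3: +12 new -> 35 infected
Step 4: +9 new -> 44 infected
Step 5: +6 new -> 50 infected
Step 6: +5 new -> 55 infected
Step 7: +4 new -> 59 infected
Step 8: +2 new -> 61 infected
Step 9: +0 new -> 61 infected

Answer: 9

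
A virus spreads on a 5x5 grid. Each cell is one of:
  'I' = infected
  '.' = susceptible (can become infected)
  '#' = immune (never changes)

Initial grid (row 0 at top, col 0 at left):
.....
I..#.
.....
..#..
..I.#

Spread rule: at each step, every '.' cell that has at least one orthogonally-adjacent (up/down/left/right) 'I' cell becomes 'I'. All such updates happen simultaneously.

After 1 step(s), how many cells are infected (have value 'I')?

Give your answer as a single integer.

Step 0 (initial): 2 infected
Step 1: +5 new -> 7 infected

Answer: 7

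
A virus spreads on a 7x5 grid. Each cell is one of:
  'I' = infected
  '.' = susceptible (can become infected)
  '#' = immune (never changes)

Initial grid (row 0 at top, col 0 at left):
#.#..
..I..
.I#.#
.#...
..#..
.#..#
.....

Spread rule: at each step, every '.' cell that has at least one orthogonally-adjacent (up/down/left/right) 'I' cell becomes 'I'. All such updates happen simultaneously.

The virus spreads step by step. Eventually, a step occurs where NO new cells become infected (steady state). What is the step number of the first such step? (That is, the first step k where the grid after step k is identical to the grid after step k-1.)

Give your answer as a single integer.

Step 0 (initial): 2 infected
Step 1: +3 new -> 5 infected
Step 2: +6 new -> 11 infected
Step 3: +3 new -> 14 infected
Step 4: +5 new -> 19 infected
Step 5: +3 new -> 22 infected
Step 6: +3 new -> 25 infected
Step 7: +2 new -> 27 infected
Step 8: +0 new -> 27 infected

Answer: 8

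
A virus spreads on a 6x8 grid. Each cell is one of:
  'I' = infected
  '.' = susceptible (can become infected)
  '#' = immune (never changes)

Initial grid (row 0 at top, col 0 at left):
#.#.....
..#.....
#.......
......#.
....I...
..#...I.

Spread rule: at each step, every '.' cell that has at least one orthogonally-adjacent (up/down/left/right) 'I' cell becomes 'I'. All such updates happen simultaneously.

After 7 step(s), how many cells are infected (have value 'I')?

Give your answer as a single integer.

Answer: 42

Derivation:
Step 0 (initial): 2 infected
Step 1: +7 new -> 9 infected
Step 2: +6 new -> 15 infected
Step 3: +6 new -> 21 infected
Step 4: +9 new -> 30 infected
Step 5: +7 new -> 37 infected
Step 6: +3 new -> 40 infected
Step 7: +2 new -> 42 infected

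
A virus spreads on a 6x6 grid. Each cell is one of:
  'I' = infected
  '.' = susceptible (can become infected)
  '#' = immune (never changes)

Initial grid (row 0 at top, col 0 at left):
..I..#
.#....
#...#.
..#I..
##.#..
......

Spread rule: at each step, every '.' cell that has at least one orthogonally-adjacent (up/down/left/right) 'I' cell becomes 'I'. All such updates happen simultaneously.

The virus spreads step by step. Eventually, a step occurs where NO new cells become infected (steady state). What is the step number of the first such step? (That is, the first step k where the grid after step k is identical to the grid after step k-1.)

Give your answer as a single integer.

Step 0 (initial): 2 infected
Step 1: +5 new -> 7 infected
Step 2: +6 new -> 13 infected
Step 3: +6 new -> 19 infected
Step 4: +4 new -> 23 infected
Step 5: +2 new -> 25 infected
Step 6: +2 new -> 27 infected
Step 7: +1 new -> 28 infected
Step 8: +0 new -> 28 infected

Answer: 8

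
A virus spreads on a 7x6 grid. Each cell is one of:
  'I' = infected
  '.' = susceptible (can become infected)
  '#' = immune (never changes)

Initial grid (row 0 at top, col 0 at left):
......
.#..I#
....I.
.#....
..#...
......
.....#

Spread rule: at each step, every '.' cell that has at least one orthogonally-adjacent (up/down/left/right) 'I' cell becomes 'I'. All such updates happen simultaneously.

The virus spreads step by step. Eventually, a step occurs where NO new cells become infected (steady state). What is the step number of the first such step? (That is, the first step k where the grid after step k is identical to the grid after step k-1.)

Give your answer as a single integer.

Answer: 9

Derivation:
Step 0 (initial): 2 infected
Step 1: +5 new -> 7 infected
Step 2: +7 new -> 14 infected
Step 3: +6 new -> 20 infected
Step 4: +5 new -> 25 infected
Step 5: +5 new -> 30 infected
Step 6: +3 new -> 33 infected
Step 7: +3 new -> 36 infected
Step 8: +1 new -> 37 infected
Step 9: +0 new -> 37 infected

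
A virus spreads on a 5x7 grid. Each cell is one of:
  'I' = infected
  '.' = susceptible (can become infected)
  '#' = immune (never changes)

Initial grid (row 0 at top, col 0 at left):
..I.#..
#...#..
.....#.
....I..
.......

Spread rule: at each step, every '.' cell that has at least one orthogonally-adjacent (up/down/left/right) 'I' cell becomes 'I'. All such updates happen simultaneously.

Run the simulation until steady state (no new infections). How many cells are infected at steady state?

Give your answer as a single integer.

Step 0 (initial): 2 infected
Step 1: +7 new -> 9 infected
Step 2: +9 new -> 18 infected
Step 3: +5 new -> 23 infected
Step 4: +4 new -> 27 infected
Step 5: +3 new -> 30 infected
Step 6: +1 new -> 31 infected
Step 7: +0 new -> 31 infected

Answer: 31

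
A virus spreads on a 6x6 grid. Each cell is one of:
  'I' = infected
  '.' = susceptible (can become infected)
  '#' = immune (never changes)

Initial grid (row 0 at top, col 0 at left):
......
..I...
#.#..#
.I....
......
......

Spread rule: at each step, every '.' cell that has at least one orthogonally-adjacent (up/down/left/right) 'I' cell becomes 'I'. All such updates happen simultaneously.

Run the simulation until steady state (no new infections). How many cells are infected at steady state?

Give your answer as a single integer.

Answer: 33

Derivation:
Step 0 (initial): 2 infected
Step 1: +7 new -> 9 infected
Step 2: +9 new -> 18 infected
Step 3: +8 new -> 26 infected
Step 4: +4 new -> 30 infected
Step 5: +2 new -> 32 infected
Step 6: +1 new -> 33 infected
Step 7: +0 new -> 33 infected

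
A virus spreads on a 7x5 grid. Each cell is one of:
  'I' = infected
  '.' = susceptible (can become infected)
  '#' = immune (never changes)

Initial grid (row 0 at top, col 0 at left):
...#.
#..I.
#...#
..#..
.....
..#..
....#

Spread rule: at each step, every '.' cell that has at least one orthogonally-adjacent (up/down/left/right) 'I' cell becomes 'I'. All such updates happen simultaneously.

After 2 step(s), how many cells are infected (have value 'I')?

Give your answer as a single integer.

Answer: 9

Derivation:
Step 0 (initial): 1 infected
Step 1: +3 new -> 4 infected
Step 2: +5 new -> 9 infected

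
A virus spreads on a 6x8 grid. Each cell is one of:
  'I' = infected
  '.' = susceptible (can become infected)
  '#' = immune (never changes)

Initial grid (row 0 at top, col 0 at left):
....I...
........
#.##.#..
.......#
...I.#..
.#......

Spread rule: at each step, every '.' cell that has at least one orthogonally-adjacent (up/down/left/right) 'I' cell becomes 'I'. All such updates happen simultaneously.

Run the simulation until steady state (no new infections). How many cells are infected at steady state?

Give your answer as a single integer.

Answer: 41

Derivation:
Step 0 (initial): 2 infected
Step 1: +7 new -> 9 infected
Step 2: +10 new -> 19 infected
Step 3: +8 new -> 27 infected
Step 4: +9 new -> 36 infected
Step 5: +4 new -> 40 infected
Step 6: +1 new -> 41 infected
Step 7: +0 new -> 41 infected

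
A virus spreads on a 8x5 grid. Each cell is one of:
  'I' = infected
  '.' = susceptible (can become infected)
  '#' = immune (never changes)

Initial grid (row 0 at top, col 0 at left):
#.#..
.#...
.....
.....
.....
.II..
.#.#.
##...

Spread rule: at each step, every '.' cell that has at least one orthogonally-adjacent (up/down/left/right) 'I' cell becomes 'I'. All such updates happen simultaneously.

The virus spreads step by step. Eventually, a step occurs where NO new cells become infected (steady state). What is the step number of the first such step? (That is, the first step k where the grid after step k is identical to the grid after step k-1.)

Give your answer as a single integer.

Answer: 8

Derivation:
Step 0 (initial): 2 infected
Step 1: +5 new -> 7 infected
Step 2: +7 new -> 14 infected
Step 3: +7 new -> 21 infected
Step 4: +5 new -> 26 infected
Step 5: +3 new -> 29 infected
Step 6: +2 new -> 31 infected
Step 7: +1 new -> 32 infected
Step 8: +0 new -> 32 infected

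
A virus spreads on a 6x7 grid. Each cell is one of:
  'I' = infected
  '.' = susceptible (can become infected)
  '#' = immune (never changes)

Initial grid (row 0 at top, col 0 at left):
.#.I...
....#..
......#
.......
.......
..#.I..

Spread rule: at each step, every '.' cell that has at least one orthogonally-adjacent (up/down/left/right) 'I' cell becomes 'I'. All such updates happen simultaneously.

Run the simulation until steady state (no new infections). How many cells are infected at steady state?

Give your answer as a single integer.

Answer: 38

Derivation:
Step 0 (initial): 2 infected
Step 1: +6 new -> 8 infected
Step 2: +7 new -> 15 infected
Step 3: +9 new -> 24 infected
Step 4: +7 new -> 31 infected
Step 5: +5 new -> 36 infected
Step 6: +2 new -> 38 infected
Step 7: +0 new -> 38 infected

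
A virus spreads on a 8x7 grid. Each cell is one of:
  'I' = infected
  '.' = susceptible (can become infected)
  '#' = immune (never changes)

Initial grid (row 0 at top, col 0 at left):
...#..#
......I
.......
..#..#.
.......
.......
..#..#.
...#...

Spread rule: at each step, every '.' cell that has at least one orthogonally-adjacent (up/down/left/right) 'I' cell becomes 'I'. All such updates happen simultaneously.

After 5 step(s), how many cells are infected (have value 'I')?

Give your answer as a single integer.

Step 0 (initial): 1 infected
Step 1: +2 new -> 3 infected
Step 2: +4 new -> 7 infected
Step 3: +4 new -> 11 infected
Step 4: +5 new -> 16 infected
Step 5: +7 new -> 23 infected

Answer: 23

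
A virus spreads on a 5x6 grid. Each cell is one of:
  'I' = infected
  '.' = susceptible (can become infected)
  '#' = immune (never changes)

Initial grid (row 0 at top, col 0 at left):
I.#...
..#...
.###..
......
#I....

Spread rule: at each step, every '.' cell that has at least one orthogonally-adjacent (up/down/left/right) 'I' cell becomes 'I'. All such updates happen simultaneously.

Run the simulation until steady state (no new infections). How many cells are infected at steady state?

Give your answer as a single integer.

Answer: 24

Derivation:
Step 0 (initial): 2 infected
Step 1: +4 new -> 6 infected
Step 2: +5 new -> 11 infected
Step 3: +2 new -> 13 infected
Step 4: +2 new -> 15 infected
Step 5: +2 new -> 17 infected
Step 6: +2 new -> 19 infected
Step 7: +3 new -> 22 infected
Step 8: +2 new -> 24 infected
Step 9: +0 new -> 24 infected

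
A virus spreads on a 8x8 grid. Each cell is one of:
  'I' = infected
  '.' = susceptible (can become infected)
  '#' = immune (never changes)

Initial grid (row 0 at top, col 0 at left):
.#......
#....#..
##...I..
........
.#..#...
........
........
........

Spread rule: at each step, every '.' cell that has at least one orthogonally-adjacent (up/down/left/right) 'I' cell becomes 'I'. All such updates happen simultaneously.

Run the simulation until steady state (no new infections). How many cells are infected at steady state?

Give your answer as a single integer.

Step 0 (initial): 1 infected
Step 1: +3 new -> 4 infected
Step 2: +7 new -> 11 infected
Step 3: +9 new -> 20 infected
Step 4: +10 new -> 30 infected
Step 5: +9 new -> 39 infected
Step 6: +6 new -> 45 infected
Step 7: +5 new -> 50 infected
Step 8: +3 new -> 53 infected
Step 9: +2 new -> 55 infected
Step 10: +1 new -> 56 infected
Step 11: +0 new -> 56 infected

Answer: 56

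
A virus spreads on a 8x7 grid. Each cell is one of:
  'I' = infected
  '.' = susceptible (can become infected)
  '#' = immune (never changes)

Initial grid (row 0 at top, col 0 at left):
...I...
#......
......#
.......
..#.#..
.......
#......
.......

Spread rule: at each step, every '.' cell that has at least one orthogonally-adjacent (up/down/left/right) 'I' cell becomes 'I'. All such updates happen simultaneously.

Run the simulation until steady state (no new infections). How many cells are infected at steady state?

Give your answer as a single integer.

Step 0 (initial): 1 infected
Step 1: +3 new -> 4 infected
Step 2: +5 new -> 9 infected
Step 3: +7 new -> 16 infected
Step 4: +6 new -> 22 infected
Step 5: +4 new -> 26 infected
Step 6: +7 new -> 33 infected
Step 7: +7 new -> 40 infected
Step 8: +6 new -> 46 infected
Step 9: +3 new -> 49 infected
Step 10: +2 new -> 51 infected
Step 11: +0 new -> 51 infected

Answer: 51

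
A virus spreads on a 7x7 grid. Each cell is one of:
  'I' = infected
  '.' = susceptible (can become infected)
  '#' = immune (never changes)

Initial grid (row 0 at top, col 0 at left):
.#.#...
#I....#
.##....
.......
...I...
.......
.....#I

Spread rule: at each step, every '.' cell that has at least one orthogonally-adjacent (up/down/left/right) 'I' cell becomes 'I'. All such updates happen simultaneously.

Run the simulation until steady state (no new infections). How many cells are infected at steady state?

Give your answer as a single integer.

Step 0 (initial): 3 infected
Step 1: +6 new -> 9 infected
Step 2: +12 new -> 21 infected
Step 3: +9 new -> 30 infected
Step 4: +7 new -> 37 infected
Step 5: +3 new -> 40 infected
Step 6: +1 new -> 41 infected
Step 7: +0 new -> 41 infected

Answer: 41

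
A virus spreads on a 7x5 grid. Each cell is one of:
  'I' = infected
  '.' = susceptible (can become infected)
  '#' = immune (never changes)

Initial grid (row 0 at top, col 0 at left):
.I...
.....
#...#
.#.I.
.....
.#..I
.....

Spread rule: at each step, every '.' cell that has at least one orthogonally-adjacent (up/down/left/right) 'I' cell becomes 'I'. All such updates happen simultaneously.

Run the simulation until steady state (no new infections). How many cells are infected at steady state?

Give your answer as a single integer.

Answer: 31

Derivation:
Step 0 (initial): 3 infected
Step 1: +10 new -> 13 infected
Step 2: +9 new -> 22 infected
Step 3: +4 new -> 26 infected
Step 4: +2 new -> 28 infected
Step 5: +3 new -> 31 infected
Step 6: +0 new -> 31 infected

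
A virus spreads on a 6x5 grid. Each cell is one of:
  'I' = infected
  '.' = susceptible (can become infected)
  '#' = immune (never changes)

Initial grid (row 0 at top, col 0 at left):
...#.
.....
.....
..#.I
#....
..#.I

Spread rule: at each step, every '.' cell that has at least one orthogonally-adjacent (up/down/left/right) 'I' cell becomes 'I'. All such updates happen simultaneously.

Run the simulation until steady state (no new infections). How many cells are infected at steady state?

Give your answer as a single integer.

Answer: 26

Derivation:
Step 0 (initial): 2 infected
Step 1: +4 new -> 6 infected
Step 2: +3 new -> 9 infected
Step 3: +4 new -> 13 infected
Step 4: +3 new -> 16 infected
Step 5: +5 new -> 21 infected
Step 6: +4 new -> 25 infected
Step 7: +1 new -> 26 infected
Step 8: +0 new -> 26 infected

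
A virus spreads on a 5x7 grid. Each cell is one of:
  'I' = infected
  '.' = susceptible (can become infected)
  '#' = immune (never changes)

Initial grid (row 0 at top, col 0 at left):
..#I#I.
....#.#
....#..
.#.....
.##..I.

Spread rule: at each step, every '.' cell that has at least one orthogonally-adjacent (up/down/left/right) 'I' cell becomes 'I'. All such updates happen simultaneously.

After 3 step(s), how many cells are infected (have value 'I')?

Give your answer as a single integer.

Step 0 (initial): 3 infected
Step 1: +6 new -> 9 infected
Step 2: +6 new -> 15 infected
Step 3: +4 new -> 19 infected

Answer: 19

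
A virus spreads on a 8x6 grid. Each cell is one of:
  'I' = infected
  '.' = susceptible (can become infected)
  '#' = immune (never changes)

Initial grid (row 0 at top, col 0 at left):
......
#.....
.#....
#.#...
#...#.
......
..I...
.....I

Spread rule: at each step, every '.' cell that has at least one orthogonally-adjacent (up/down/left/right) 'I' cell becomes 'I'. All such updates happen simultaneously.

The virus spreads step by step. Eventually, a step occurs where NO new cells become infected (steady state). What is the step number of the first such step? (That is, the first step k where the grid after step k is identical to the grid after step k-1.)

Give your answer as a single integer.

Answer: 11

Derivation:
Step 0 (initial): 2 infected
Step 1: +6 new -> 8 infected
Step 2: +8 new -> 16 infected
Step 3: +6 new -> 22 infected
Step 4: +3 new -> 25 infected
Step 5: +3 new -> 28 infected
Step 6: +4 new -> 32 infected
Step 7: +4 new -> 36 infected
Step 8: +3 new -> 39 infected
Step 9: +1 new -> 40 infected
Step 10: +1 new -> 41 infected
Step 11: +0 new -> 41 infected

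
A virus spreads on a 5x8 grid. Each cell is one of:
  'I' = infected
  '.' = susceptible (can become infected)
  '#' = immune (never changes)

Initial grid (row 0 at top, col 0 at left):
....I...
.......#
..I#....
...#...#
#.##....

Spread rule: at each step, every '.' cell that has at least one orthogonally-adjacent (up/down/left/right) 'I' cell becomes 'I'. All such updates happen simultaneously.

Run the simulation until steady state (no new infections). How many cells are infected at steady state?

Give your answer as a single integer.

Answer: 33

Derivation:
Step 0 (initial): 2 infected
Step 1: +6 new -> 8 infected
Step 2: +8 new -> 16 infected
Step 3: +8 new -> 24 infected
Step 4: +4 new -> 28 infected
Step 5: +3 new -> 31 infected
Step 6: +1 new -> 32 infected
Step 7: +1 new -> 33 infected
Step 8: +0 new -> 33 infected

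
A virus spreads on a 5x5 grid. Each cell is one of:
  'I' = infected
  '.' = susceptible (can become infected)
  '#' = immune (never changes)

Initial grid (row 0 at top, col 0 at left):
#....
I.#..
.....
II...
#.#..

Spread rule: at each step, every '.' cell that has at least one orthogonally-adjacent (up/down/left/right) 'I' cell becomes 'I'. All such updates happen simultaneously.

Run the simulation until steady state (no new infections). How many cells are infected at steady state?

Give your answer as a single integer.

Answer: 21

Derivation:
Step 0 (initial): 3 infected
Step 1: +5 new -> 8 infected
Step 2: +3 new -> 11 infected
Step 3: +4 new -> 15 infected
Step 4: +4 new -> 19 infected
Step 5: +2 new -> 21 infected
Step 6: +0 new -> 21 infected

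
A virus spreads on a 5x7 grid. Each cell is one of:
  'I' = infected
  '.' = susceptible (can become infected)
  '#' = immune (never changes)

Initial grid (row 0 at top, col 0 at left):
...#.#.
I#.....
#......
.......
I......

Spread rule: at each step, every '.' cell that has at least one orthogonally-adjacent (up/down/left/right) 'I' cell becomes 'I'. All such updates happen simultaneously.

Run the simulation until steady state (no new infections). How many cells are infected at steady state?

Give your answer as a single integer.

Answer: 31

Derivation:
Step 0 (initial): 2 infected
Step 1: +3 new -> 5 infected
Step 2: +3 new -> 8 infected
Step 3: +4 new -> 12 infected
Step 4: +4 new -> 16 infected
Step 5: +4 new -> 20 infected
Step 6: +4 new -> 24 infected
Step 7: +4 new -> 28 infected
Step 8: +2 new -> 30 infected
Step 9: +1 new -> 31 infected
Step 10: +0 new -> 31 infected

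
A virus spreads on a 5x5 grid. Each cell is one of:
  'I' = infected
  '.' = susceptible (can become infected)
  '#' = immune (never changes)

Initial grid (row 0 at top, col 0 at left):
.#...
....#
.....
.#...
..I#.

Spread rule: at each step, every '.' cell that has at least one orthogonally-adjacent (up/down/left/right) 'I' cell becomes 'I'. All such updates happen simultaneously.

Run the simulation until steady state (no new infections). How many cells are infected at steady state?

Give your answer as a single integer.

Answer: 21

Derivation:
Step 0 (initial): 1 infected
Step 1: +2 new -> 3 infected
Step 2: +3 new -> 6 infected
Step 3: +5 new -> 11 infected
Step 4: +6 new -> 17 infected
Step 5: +2 new -> 19 infected
Step 6: +2 new -> 21 infected
Step 7: +0 new -> 21 infected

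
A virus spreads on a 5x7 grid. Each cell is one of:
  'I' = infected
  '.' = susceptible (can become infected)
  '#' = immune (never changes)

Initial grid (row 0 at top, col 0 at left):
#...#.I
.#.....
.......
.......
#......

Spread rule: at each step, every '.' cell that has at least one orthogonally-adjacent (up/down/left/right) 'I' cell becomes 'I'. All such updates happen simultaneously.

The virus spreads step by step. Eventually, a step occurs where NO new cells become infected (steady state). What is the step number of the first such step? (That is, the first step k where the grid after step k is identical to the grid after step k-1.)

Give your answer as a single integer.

Step 0 (initial): 1 infected
Step 1: +2 new -> 3 infected
Step 2: +2 new -> 5 infected
Step 3: +3 new -> 8 infected
Step 4: +4 new -> 12 infected
Step 5: +5 new -> 17 infected
Step 6: +4 new -> 21 infected
Step 7: +4 new -> 25 infected
Step 8: +3 new -> 28 infected
Step 9: +3 new -> 31 infected
Step 10: +0 new -> 31 infected

Answer: 10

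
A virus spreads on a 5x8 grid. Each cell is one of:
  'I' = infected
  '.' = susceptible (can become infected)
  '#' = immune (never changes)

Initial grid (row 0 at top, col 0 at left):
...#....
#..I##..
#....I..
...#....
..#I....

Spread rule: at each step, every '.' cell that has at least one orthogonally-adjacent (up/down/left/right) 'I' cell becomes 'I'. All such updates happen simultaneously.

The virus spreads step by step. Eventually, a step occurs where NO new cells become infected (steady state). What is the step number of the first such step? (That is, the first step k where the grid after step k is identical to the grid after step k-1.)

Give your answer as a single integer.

Step 0 (initial): 3 infected
Step 1: +6 new -> 9 infected
Step 2: +8 new -> 17 infected
Step 3: +7 new -> 24 infected
Step 4: +5 new -> 29 infected
Step 5: +3 new -> 32 infected
Step 6: +1 new -> 33 infected
Step 7: +0 new -> 33 infected

Answer: 7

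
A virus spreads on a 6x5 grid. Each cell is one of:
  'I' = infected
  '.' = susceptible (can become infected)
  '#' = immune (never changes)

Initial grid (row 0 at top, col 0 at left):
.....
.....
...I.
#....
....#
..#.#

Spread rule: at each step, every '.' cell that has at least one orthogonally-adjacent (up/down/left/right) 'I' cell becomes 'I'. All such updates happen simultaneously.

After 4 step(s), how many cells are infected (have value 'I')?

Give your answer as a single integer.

Step 0 (initial): 1 infected
Step 1: +4 new -> 5 infected
Step 2: +7 new -> 12 infected
Step 3: +7 new -> 19 infected
Step 4: +3 new -> 22 infected

Answer: 22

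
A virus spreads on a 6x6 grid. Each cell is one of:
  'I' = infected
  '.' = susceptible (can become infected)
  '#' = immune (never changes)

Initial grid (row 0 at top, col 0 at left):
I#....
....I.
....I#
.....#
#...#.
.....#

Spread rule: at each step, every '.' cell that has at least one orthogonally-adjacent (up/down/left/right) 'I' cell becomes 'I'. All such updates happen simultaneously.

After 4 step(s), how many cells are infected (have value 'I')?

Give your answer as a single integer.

Answer: 24

Derivation:
Step 0 (initial): 3 infected
Step 1: +6 new -> 9 infected
Step 2: +7 new -> 16 infected
Step 3: +5 new -> 21 infected
Step 4: +3 new -> 24 infected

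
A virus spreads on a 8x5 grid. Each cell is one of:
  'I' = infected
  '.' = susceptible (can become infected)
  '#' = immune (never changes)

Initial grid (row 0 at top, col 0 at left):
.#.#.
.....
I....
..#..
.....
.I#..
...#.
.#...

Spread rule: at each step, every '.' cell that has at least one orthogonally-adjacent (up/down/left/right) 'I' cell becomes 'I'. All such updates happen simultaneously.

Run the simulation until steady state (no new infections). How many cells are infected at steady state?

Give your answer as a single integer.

Answer: 34

Derivation:
Step 0 (initial): 2 infected
Step 1: +6 new -> 8 infected
Step 2: +8 new -> 16 infected
Step 3: +5 new -> 21 infected
Step 4: +7 new -> 28 infected
Step 5: +4 new -> 32 infected
Step 6: +2 new -> 34 infected
Step 7: +0 new -> 34 infected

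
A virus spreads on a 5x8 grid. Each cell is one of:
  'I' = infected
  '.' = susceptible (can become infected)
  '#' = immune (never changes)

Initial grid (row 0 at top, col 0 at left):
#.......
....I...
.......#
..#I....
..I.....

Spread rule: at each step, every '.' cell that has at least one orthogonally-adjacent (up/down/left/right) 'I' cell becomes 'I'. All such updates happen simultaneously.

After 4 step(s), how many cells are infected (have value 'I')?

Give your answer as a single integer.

Answer: 36

Derivation:
Step 0 (initial): 3 infected
Step 1: +8 new -> 11 infected
Step 2: +10 new -> 21 infected
Step 3: +9 new -> 30 infected
Step 4: +6 new -> 36 infected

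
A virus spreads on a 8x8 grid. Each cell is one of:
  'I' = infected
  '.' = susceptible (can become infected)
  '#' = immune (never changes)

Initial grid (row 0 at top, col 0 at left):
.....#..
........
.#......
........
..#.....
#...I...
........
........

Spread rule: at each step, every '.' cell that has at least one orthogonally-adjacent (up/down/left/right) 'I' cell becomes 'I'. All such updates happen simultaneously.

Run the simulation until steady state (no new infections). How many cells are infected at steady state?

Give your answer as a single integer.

Step 0 (initial): 1 infected
Step 1: +4 new -> 5 infected
Step 2: +8 new -> 13 infected
Step 3: +10 new -> 23 infected
Step 4: +11 new -> 34 infected
Step 5: +11 new -> 45 infected
Step 6: +6 new -> 51 infected
Step 7: +5 new -> 56 infected
Step 8: +3 new -> 59 infected
Step 9: +1 new -> 60 infected
Step 10: +0 new -> 60 infected

Answer: 60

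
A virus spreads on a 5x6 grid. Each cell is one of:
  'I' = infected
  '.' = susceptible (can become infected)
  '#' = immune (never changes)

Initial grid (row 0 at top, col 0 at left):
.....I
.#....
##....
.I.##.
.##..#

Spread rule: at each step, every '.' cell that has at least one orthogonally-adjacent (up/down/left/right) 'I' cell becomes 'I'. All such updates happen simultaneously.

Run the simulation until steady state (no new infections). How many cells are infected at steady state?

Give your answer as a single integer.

Step 0 (initial): 2 infected
Step 1: +4 new -> 6 infected
Step 2: +5 new -> 11 infected
Step 3: +6 new -> 17 infected
Step 4: +1 new -> 18 infected
Step 5: +1 new -> 19 infected
Step 6: +1 new -> 20 infected
Step 7: +0 new -> 20 infected

Answer: 20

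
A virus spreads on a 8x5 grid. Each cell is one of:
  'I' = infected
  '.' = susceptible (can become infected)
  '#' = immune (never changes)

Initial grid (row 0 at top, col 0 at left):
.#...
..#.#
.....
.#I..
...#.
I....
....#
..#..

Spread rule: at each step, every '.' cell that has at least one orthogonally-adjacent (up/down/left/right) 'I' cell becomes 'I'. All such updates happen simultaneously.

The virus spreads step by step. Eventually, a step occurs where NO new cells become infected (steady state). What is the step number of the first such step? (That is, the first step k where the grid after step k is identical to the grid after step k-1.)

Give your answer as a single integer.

Answer: 7

Derivation:
Step 0 (initial): 2 infected
Step 1: +6 new -> 8 infected
Step 2: +8 new -> 16 infected
Step 3: +8 new -> 24 infected
Step 4: +4 new -> 28 infected
Step 5: +4 new -> 32 infected
Step 6: +1 new -> 33 infected
Step 7: +0 new -> 33 infected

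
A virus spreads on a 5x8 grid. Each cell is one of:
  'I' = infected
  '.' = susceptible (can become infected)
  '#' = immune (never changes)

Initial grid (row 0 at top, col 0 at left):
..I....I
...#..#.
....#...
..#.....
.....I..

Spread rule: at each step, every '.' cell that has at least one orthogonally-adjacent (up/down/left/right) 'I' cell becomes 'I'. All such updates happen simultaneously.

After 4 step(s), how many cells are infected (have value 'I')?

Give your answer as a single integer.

Answer: 34

Derivation:
Step 0 (initial): 3 infected
Step 1: +8 new -> 11 infected
Step 2: +11 new -> 22 infected
Step 3: +9 new -> 31 infected
Step 4: +3 new -> 34 infected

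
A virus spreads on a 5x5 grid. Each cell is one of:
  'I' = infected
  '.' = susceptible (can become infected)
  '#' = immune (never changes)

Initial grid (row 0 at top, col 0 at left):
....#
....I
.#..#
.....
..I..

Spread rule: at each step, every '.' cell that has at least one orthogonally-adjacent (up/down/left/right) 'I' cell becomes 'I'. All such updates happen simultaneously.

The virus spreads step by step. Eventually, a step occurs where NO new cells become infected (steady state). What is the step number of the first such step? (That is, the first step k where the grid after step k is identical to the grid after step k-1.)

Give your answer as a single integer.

Step 0 (initial): 2 infected
Step 1: +4 new -> 6 infected
Step 2: +8 new -> 14 infected
Step 3: +4 new -> 18 infected
Step 4: +3 new -> 21 infected
Step 5: +1 new -> 22 infected
Step 6: +0 new -> 22 infected

Answer: 6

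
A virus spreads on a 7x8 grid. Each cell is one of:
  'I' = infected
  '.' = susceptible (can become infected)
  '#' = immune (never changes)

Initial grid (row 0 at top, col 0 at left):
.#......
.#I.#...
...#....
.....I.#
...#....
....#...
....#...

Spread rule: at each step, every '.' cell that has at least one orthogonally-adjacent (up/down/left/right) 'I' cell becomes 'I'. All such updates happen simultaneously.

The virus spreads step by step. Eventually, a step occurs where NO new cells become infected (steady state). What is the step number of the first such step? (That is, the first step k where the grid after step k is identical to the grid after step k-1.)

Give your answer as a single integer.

Answer: 8

Derivation:
Step 0 (initial): 2 infected
Step 1: +7 new -> 9 infected
Step 2: +10 new -> 19 infected
Step 3: +10 new -> 29 infected
Step 4: +8 new -> 37 infected
Step 5: +7 new -> 44 infected
Step 6: +3 new -> 47 infected
Step 7: +1 new -> 48 infected
Step 8: +0 new -> 48 infected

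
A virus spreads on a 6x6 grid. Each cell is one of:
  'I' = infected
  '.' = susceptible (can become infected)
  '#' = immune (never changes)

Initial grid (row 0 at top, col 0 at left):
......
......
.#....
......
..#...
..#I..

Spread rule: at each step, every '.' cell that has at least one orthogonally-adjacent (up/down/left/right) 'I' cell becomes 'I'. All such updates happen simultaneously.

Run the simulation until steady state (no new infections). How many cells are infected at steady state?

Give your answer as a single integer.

Answer: 33

Derivation:
Step 0 (initial): 1 infected
Step 1: +2 new -> 3 infected
Step 2: +3 new -> 6 infected
Step 3: +4 new -> 10 infected
Step 4: +5 new -> 15 infected
Step 5: +6 new -> 21 infected
Step 6: +7 new -> 28 infected
Step 7: +4 new -> 32 infected
Step 8: +1 new -> 33 infected
Step 9: +0 new -> 33 infected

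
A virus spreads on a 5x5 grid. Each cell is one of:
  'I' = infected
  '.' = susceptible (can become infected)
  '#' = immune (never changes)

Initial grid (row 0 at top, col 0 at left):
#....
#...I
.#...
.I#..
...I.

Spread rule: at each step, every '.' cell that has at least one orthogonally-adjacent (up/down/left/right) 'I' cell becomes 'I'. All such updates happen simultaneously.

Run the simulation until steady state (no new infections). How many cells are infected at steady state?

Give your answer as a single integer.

Step 0 (initial): 3 infected
Step 1: +8 new -> 11 infected
Step 2: +6 new -> 17 infected
Step 3: +3 new -> 20 infected
Step 4: +1 new -> 21 infected
Step 5: +0 new -> 21 infected

Answer: 21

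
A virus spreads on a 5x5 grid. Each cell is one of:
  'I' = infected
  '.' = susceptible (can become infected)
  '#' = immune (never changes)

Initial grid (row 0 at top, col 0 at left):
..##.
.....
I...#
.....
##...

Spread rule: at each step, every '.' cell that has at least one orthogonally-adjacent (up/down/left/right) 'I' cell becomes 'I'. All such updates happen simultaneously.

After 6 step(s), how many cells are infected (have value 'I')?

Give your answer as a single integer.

Step 0 (initial): 1 infected
Step 1: +3 new -> 4 infected
Step 2: +4 new -> 8 infected
Step 3: +4 new -> 12 infected
Step 4: +3 new -> 15 infected
Step 5: +3 new -> 18 infected
Step 6: +2 new -> 20 infected

Answer: 20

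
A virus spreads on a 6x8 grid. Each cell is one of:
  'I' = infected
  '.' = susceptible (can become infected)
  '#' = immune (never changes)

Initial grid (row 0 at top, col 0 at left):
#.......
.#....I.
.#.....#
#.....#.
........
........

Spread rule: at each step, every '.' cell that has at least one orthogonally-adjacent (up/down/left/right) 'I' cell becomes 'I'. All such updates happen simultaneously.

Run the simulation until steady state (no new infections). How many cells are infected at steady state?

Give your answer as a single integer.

Answer: 40

Derivation:
Step 0 (initial): 1 infected
Step 1: +4 new -> 5 infected
Step 2: +4 new -> 9 infected
Step 3: +4 new -> 13 infected
Step 4: +5 new -> 18 infected
Step 5: +6 new -> 24 infected
Step 6: +6 new -> 30 infected
Step 7: +5 new -> 35 infected
Step 8: +2 new -> 37 infected
Step 9: +2 new -> 39 infected
Step 10: +1 new -> 40 infected
Step 11: +0 new -> 40 infected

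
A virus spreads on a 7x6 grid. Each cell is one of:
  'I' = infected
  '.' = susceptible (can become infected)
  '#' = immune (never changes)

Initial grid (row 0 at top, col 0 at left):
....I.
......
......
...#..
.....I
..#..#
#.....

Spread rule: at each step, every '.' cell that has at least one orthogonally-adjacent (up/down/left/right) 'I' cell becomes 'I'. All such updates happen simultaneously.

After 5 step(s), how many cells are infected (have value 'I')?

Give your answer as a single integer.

Step 0 (initial): 2 infected
Step 1: +5 new -> 7 infected
Step 2: +8 new -> 15 infected
Step 3: +6 new -> 21 infected
Step 4: +7 new -> 28 infected
Step 5: +6 new -> 34 infected

Answer: 34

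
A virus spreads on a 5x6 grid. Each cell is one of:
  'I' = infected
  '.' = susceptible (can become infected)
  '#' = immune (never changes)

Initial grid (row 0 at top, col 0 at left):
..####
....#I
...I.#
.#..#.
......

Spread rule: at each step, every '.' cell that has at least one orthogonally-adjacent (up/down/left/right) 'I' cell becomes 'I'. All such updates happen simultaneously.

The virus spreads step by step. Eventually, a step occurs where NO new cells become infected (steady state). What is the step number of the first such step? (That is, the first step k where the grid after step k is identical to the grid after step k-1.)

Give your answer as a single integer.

Step 0 (initial): 2 infected
Step 1: +4 new -> 6 infected
Step 2: +4 new -> 10 infected
Step 3: +4 new -> 14 infected
Step 4: +5 new -> 19 infected
Step 5: +3 new -> 22 infected
Step 6: +0 new -> 22 infected

Answer: 6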